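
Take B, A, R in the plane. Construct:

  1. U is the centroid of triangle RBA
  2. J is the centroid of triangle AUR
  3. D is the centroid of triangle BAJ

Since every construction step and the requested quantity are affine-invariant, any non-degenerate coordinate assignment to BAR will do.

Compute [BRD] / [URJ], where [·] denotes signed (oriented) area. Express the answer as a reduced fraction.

[BRD]:[URJ] = 13/3

Set B = (0, 0), A = (1, 0), R = (0, 1); any affine frame gives the same invariant.
1. U is the centroid of triangle RBA ⇒ U = (1/3, 1/3)
2. J is the centroid of triangle AUR ⇒ J = (4/9, 4/9)
3. D is the centroid of triangle BAJ ⇒ D = (13/27, 4/27)
2·[BRD] = -13/27, 2·[URJ] = -1/9
[BRD]:[URJ] = -13/27:-1/9 = 13/3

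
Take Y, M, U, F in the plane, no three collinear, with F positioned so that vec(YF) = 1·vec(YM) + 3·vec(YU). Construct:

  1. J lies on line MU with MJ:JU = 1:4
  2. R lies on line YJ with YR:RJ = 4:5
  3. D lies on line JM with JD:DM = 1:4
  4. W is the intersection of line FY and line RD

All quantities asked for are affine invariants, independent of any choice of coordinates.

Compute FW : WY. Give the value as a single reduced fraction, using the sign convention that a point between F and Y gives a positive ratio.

FW:WY = 307/4

Work in coordinates with Y = (0, 0), M = (1, 0), U = (0, 1), F = (1, 3).
1. J lies on line MU with MJ:JU = 1:4 ⇒ J = (4/5, 1/5)
2. R lies on line YJ with YR:RJ = 4:5 ⇒ R = (16/45, 4/45)
3. D lies on line JM with JD:DM = 1:4 ⇒ D = (21/25, 4/25)
4. W is the intersection of line FY and line RD ⇒ W = (4/311, 12/311)
W = F + t·(Y−F) with t = 307/311, so FW:WY = t:(1−t) = 307/311:4/311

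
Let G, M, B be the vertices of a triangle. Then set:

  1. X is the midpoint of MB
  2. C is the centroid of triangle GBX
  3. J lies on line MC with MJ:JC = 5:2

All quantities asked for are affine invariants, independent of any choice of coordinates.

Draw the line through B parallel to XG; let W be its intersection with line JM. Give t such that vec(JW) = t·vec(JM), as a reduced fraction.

t = -11/10

Choose coordinates G = (0, 0), M = (1, 0), B = (0, 1).
1. X is the midpoint of MB ⇒ X = (1/2, 1/2)
2. C is the centroid of triangle GBX ⇒ C = (1/6, 1/2)
3. J lies on line MC with MJ:JC = 5:2 ⇒ J = (17/42, 5/14)
through B parallel to XG: direction (-1/2, -1/2); meets JM at W = (-1/4, 3/4)
W = J + t·(M−J) with t = -11/10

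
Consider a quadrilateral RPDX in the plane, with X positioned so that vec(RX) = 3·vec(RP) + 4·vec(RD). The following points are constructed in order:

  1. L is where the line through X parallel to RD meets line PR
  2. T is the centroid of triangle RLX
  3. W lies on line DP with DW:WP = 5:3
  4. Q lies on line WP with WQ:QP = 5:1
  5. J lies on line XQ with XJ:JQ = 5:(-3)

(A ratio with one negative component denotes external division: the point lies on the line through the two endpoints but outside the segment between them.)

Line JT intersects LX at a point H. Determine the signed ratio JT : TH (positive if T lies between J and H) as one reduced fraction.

JT:TH = 133/32

Set R = (0, 0), P = (1, 0), D = (0, 1), X = (3, 4); any affine frame gives the same invariant.
1. L is where the line through X parallel to RD meets line PR ⇒ L = (3, 0)
2. T is the centroid of triangle RLX ⇒ T = (2, 4/3)
3. W lies on line DP with DW:WP = 5:3 ⇒ W = (5/8, 3/8)
4. Q lies on line WP with WQ:QP = 5:1 ⇒ Q = (15/16, 1/16)
5. J lies on line XQ with XJ:JQ = 5:(-3) ⇒ J = (-69/32, -187/32)
line JT meets LX at H = (3, 407/133)
T = J + t·(H−J) with t = 133/165, so JT:TH = 133/165:32/165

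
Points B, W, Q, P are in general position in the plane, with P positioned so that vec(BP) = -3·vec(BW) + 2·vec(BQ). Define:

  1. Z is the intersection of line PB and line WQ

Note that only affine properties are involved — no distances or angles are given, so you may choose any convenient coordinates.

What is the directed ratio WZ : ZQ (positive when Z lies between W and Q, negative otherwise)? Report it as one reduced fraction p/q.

WZ:ZQ = -2/3

Choose coordinates B = (0, 0), W = (1, 0), Q = (0, 1), P = (-3, 2).
1. Z is the intersection of line PB and line WQ ⇒ Z = (3, -2)
Z = W + t·(Q−W) with t = -2, so WZ:ZQ = t:(1−t) = -2:3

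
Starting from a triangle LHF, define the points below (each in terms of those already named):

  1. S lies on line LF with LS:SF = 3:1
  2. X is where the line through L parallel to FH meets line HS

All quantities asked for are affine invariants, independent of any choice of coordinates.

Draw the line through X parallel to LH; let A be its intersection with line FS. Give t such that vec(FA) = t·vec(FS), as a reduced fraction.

Set L = (0, 0), H = (1, 0), F = (0, 1); any affine frame gives the same invariant.
1. S lies on line LF with LS:SF = 3:1 ⇒ S = (0, 3/4)
2. X is where the line through L parallel to FH meets line HS ⇒ X = (-3, 3)
through X parallel to LH: direction (1, 0); meets FS at A = (0, 3)
A = F + t·(S−F) with t = -8

t = -8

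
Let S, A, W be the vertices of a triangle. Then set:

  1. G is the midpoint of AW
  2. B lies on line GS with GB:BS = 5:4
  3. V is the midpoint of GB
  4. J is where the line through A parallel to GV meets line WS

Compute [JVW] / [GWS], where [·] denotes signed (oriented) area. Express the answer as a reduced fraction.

[JVW]:[GWS] = 13/9

Assign S = (0, 0), A = (1, 0), W = (0, 1) — the answer is frame-independent, so this choice is without loss of generality.
1. G is the midpoint of AW ⇒ G = (1/2, 1/2)
2. B lies on line GS with GB:BS = 5:4 ⇒ B = (2/9, 2/9)
3. V is the midpoint of GB ⇒ V = (13/36, 13/36)
4. J is where the line through A parallel to GV meets line WS ⇒ J = (0, -1)
2·[JVW] = 13/18, 2·[GWS] = 1/2
[JVW]:[GWS] = 13/18:1/2 = 13/9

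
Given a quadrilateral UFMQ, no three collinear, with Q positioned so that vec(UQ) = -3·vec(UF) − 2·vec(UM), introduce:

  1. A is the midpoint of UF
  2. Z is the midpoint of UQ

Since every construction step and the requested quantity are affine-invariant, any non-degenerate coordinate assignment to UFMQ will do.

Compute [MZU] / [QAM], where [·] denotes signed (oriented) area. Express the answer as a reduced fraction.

[MZU]:[QAM] = 1/3

Set U = (0, 0), F = (1, 0), M = (0, 1), Q = (-3, -2); any affine frame gives the same invariant.
1. A is the midpoint of UF ⇒ A = (1/2, 0)
2. Z is the midpoint of UQ ⇒ Z = (-3/2, -1)
2·[MZU] = 3/2, 2·[QAM] = 9/2
[MZU]:[QAM] = 3/2:9/2 = 1/3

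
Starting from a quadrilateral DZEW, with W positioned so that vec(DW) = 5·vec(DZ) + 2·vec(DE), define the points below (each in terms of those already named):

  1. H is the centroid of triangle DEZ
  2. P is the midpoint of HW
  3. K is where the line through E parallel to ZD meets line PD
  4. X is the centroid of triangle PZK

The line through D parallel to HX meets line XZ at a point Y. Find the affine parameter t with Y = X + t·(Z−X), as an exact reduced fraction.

Work in coordinates with D = (0, 0), Z = (1, 0), E = (0, 1), W = (5, 2).
1. H is the centroid of triangle DEZ ⇒ H = (1/3, 1/3)
2. P is the midpoint of HW ⇒ P = (8/3, 7/6)
3. K is where the line through E parallel to ZD meets line PD ⇒ K = (16/7, 1)
4. X is the centroid of triangle PZK ⇒ X = (125/63, 13/18)
through D parallel to HX: direction (104/63, 7/18); meets XZ at Y = (676/459, 637/1836)
Y = X + t·(Z−X) with t = 53/102

t = 53/102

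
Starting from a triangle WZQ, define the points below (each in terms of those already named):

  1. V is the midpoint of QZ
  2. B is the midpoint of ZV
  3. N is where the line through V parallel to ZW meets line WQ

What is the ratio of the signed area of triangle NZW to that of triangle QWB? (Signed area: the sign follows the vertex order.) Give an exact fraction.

[NZW]:[QWB] = -2/3

Choose coordinates W = (0, 0), Z = (1, 0), Q = (0, 1).
1. V is the midpoint of QZ ⇒ V = (1/2, 1/2)
2. B is the midpoint of ZV ⇒ B = (3/4, 1/4)
3. N is where the line through V parallel to ZW meets line WQ ⇒ N = (0, 1/2)
2·[NZW] = -1/2, 2·[QWB] = 3/4
[NZW]:[QWB] = -1/2:3/4 = -2/3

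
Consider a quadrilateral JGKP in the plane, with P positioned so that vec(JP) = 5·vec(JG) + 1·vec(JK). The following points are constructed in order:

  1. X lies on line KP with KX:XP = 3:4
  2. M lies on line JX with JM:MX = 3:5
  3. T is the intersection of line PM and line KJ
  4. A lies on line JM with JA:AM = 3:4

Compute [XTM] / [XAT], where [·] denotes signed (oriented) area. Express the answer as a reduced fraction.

Work in coordinates with J = (0, 0), G = (1, 0), K = (0, 1), P = (5, 1).
1. X lies on line KP with KX:XP = 3:4 ⇒ X = (15/7, 1)
2. M lies on line JX with JM:MX = 3:5 ⇒ M = (45/56, 3/8)
3. T is the intersection of line PM and line KJ ⇒ T = (0, 12/47)
4. A lies on line JM with JA:AM = 3:4 ⇒ A = (135/392, 9/56)
2·[XTM] = 225/658, 2·[XAT] = -45/98
[XTM]:[XAT] = 225/658:-45/98 = -35/47

[XTM]:[XAT] = -35/47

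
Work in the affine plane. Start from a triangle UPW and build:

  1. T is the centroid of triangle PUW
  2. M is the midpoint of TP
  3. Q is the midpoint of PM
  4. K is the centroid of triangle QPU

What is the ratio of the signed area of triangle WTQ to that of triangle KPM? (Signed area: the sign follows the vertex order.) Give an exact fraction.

Set U = (0, 0), P = (1, 0), W = (0, 1); any affine frame gives the same invariant.
1. T is the centroid of triangle PUW ⇒ T = (1/3, 1/3)
2. M is the midpoint of TP ⇒ M = (2/3, 1/6)
3. Q is the midpoint of PM ⇒ Q = (5/6, 1/12)
4. K is the centroid of triangle QPU ⇒ K = (11/18, 1/36)
2·[WTQ] = 1/4, 2·[KPM] = 1/18
[WTQ]:[KPM] = 1/4:1/18 = 9/2

[WTQ]:[KPM] = 9/2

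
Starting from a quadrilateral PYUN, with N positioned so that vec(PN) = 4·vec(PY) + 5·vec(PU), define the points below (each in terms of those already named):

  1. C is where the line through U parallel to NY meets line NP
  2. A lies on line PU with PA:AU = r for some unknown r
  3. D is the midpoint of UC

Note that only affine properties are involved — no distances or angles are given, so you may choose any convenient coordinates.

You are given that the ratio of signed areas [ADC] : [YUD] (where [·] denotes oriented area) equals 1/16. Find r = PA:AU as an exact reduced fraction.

r = 5

Work in coordinates with P = (0, 0), Y = (1, 0), U = (0, 1), N = (4, 5).
1. C is where the line through U parallel to NY meets line NP ⇒ C = (-12/5, -3)
2. With PA:AU = r, write λ = r/(r+1) so A = P + λ·(U−P); A is affine-linear in λ
3. D is the midpoint of UC ⇒ D = (-6/5, -1)
Every point depending on A is an affine combination of A and λ-independent points, so each such coordinate is linear in λ; the λ² term in each signed area is a multiple of (U−P)×(U−P) = 0, so 2·[ADC] and 2·[YUD] are each linear in λ. Evaluating at λ=0 and λ=1:
  2·[ADC] = -6/5·λ + 6/5,   2·[YUD] = 16/5
So [ADC]:[YUD] = (-6/5·λ + 6/5) / (16/5). Setting this equal to 1/16:
  -6/5·λ + 6/5 = 1/16·(16/5)  ⇒  λ = 5/6
Then r = λ/(1−λ) = (5/6)/(1/6) = 5. Check: with r = 5, A = (0, 5/6) and [ADC]:[YUD] = 1/16 as required.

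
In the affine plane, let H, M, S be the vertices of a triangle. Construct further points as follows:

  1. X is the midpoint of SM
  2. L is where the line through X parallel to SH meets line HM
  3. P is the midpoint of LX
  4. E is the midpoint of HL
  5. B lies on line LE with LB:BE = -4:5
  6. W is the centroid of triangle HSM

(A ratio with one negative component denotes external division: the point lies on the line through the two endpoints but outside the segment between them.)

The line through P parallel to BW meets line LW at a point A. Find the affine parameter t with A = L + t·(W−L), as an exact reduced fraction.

t = 7/8

Set H = (0, 0), M = (1, 0), S = (0, 1); any affine frame gives the same invariant.
1. X is the midpoint of SM ⇒ X = (1/2, 1/2)
2. L is where the line through X parallel to SH meets line HM ⇒ L = (1/2, 0)
3. P is the midpoint of LX ⇒ P = (1/2, 1/4)
4. E is the midpoint of HL ⇒ E = (1/4, 0)
5. B lies on line LE with LB:BE = -4:5 ⇒ B = (3/2, 0)
6. W is the centroid of triangle HSM ⇒ W = (1/3, 1/3)
through P parallel to BW: direction (-7/6, 1/3); meets LW at A = (17/48, 7/24)
A = L + t·(W−L) with t = 7/8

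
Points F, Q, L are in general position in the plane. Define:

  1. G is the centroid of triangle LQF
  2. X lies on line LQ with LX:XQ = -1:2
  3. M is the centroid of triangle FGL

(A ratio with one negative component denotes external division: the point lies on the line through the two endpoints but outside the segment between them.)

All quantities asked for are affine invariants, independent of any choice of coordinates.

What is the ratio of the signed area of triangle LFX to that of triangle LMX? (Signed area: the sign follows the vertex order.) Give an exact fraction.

[LFX]:[LMX] = 9/4

Work in coordinates with F = (0, 0), Q = (1, 0), L = (0, 1).
1. G is the centroid of triangle LQF ⇒ G = (1/3, 1/3)
2. X lies on line LQ with LX:XQ = -1:2 ⇒ X = (-1, 2)
3. M is the centroid of triangle FGL ⇒ M = (1/9, 4/9)
2·[LFX] = -1, 2·[LMX] = -4/9
[LFX]:[LMX] = -1:-4/9 = 9/4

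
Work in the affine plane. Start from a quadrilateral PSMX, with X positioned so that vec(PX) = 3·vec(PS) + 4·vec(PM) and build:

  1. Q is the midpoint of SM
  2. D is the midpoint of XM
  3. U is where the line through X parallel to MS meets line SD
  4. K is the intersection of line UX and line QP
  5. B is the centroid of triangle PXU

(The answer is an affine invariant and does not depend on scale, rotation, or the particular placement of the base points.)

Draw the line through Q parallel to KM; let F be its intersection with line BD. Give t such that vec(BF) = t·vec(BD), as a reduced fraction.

t = 35/8

Choose coordinates P = (0, 0), S = (1, 0), M = (0, 1), X = (3, 4).
1. Q is the midpoint of SM ⇒ Q = (1/2, 1/2)
2. D is the midpoint of XM ⇒ D = (3/2, 5/2)
3. U is where the line through X parallel to MS meets line SD ⇒ U = (2, 5)
4. K is the intersection of line UX and line QP ⇒ K = (7/2, 7/2)
5. B is the centroid of triangle PXU ⇒ B = (5/3, 3)
through Q parallel to KM: direction (-7/2, -5/2); meets BD at F = (15/16, 13/16)
F = B + t·(D−B) with t = 35/8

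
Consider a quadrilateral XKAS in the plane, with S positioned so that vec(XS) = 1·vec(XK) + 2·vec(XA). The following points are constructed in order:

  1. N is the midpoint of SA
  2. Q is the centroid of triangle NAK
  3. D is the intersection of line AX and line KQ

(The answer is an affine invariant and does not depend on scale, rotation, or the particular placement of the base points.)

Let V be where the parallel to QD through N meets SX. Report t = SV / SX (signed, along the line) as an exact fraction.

t = 4/11

Set X = (0, 0), K = (1, 0), A = (0, 1), S = (1, 2); any affine frame gives the same invariant.
1. N is the midpoint of SA ⇒ N = (1/2, 3/2)
2. Q is the centroid of triangle NAK ⇒ Q = (1/2, 5/6)
3. D is the intersection of line AX and line KQ ⇒ D = (0, 5/3)
through N parallel to QD: direction (-1/2, 5/6); meets SX at V = (7/11, 14/11)
V = S + t·(X−S) with t = 4/11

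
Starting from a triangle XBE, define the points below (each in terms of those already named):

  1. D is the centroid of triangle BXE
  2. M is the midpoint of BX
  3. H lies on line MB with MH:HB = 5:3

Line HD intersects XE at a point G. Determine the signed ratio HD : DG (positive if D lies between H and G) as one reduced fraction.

Choose coordinates X = (0, 0), B = (1, 0), E = (0, 1).
1. D is the centroid of triangle BXE ⇒ D = (1/3, 1/3)
2. M is the midpoint of BX ⇒ M = (1/2, 0)
3. H lies on line MB with MH:HB = 5:3 ⇒ H = (13/16, 0)
line HD meets XE at G = (0, 13/23)
D = H + t·(G−H) with t = 23/39, so HD:DG = 23/39:16/39

HD:DG = 23/16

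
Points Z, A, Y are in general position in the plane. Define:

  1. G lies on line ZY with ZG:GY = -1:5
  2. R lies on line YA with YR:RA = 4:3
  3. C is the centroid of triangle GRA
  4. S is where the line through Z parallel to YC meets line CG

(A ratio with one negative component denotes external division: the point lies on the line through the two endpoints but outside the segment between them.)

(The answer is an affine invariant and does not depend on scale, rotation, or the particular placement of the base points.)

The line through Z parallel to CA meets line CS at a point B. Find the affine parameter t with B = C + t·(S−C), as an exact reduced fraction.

t = 5/12

Assign Z = (0, 0), A = (1, 0), Y = (0, 1) — the answer is frame-independent, so this choice is without loss of generality.
1. G lies on line ZY with ZG:GY = -1:5 ⇒ G = (0, -1/4)
2. R lies on line YA with YR:RA = 4:3 ⇒ R = (4/7, 3/7)
3. C is the centroid of triangle GRA ⇒ C = (11/21, 5/84)
4. S is where the line through Z parallel to YC meets line CG ⇒ S = (11/105, -79/420)
through Z parallel to CA: direction (10/21, -5/84); meets CS at B = (22/63, -11/252)
B = C + t·(S−C) with t = 5/12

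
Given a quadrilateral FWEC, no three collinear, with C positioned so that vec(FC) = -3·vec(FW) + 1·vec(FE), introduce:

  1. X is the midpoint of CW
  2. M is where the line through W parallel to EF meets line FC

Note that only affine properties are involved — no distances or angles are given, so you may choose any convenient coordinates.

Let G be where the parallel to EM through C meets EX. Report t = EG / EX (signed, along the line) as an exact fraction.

t = 24/11

Assign F = (0, 0), W = (1, 0), E = (0, 1), C = (-3, 1) — the answer is frame-independent, so this choice is without loss of generality.
1. X is the midpoint of CW ⇒ X = (-1, 1/2)
2. M is where the line through W parallel to EF meets line FC ⇒ M = (1, -1/3)
through C parallel to EM: direction (1, -4/3); meets EX at G = (-24/11, -1/11)
G = E + t·(X−E) with t = 24/11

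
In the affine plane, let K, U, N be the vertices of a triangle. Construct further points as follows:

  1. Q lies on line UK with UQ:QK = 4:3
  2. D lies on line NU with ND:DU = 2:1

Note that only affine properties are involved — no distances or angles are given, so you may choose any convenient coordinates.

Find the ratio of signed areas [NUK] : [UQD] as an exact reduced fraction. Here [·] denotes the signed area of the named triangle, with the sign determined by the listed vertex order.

[NUK]:[UQD] = 21/4

Work in coordinates with K = (0, 0), U = (1, 0), N = (0, 1).
1. Q lies on line UK with UQ:QK = 4:3 ⇒ Q = (3/7, 0)
2. D lies on line NU with ND:DU = 2:1 ⇒ D = (2/3, 1/3)
2·[NUK] = -1, 2·[UQD] = -4/21
[NUK]:[UQD] = -1:-4/21 = 21/4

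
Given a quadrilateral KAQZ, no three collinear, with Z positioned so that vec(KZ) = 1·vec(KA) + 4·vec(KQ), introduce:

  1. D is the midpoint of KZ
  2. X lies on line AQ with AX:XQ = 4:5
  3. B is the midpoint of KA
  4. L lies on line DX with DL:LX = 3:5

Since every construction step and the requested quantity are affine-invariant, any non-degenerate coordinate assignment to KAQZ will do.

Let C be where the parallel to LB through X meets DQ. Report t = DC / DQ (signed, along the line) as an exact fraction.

Assign K = (0, 0), A = (1, 0), Q = (0, 1), Z = (1, 4) — the answer is frame-independent, so this choice is without loss of generality.
1. D is the midpoint of KZ ⇒ D = (1/2, 2)
2. X lies on line AQ with AX:XQ = 4:5 ⇒ X = (5/9, 4/9)
3. B is the midpoint of KA ⇒ B = (1/2, 0)
4. L lies on line DX with DL:LX = 3:5 ⇒ L = (25/48, 17/12)
through X parallel to LB: direction (-1/48, -17/12); meets DQ at C = (115/198, 214/99)
C = D + t·(Q−D) with t = -16/99

t = -16/99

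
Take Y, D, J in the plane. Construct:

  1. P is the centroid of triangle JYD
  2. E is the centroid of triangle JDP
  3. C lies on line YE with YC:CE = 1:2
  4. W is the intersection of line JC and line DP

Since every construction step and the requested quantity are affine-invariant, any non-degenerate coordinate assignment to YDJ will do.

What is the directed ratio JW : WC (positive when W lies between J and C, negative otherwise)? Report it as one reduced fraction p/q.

JW:WC = 9/5

Choose coordinates Y = (0, 0), D = (1, 0), J = (0, 1).
1. P is the centroid of triangle JYD ⇒ P = (1/3, 1/3)
2. E is the centroid of triangle JDP ⇒ E = (4/9, 4/9)
3. C lies on line YE with YC:CE = 1:2 ⇒ C = (4/27, 4/27)
4. W is the intersection of line JC and line DP ⇒ W = (2/21, 19/42)
W = J + t·(C−J) with t = 9/14, so JW:WC = t:(1−t) = 9/14:5/14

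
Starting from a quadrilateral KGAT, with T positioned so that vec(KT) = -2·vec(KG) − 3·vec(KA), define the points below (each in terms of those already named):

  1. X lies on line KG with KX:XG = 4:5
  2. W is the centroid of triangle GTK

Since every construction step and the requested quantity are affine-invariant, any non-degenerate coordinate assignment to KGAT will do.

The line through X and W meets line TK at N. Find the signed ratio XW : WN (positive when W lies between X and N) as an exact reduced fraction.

Set K = (0, 0), G = (1, 0), A = (0, 1), T = (-2, -3); any affine frame gives the same invariant.
1. X lies on line KG with KX:XG = 4:5 ⇒ X = (4/9, 0)
2. W is the centroid of triangle GTK ⇒ W = (-1/3, -1)
line XW meets TK at N = (-8/3, -4)
W = X + t·(N−X) with t = 1/4, so XW:WN = 1/4:3/4

XW:WN = 1/3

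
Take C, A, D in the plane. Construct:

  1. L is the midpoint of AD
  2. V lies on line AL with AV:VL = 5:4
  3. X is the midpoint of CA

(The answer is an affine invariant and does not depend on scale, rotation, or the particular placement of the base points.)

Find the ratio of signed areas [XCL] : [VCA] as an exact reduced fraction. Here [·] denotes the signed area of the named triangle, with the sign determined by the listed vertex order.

[XCL]:[VCA] = -9/10

Assign C = (0, 0), A = (1, 0), D = (0, 1) — the answer is frame-independent, so this choice is without loss of generality.
1. L is the midpoint of AD ⇒ L = (1/2, 1/2)
2. V lies on line AL with AV:VL = 5:4 ⇒ V = (13/18, 5/18)
3. X is the midpoint of CA ⇒ X = (1/2, 0)
2·[XCL] = -1/4, 2·[VCA] = 5/18
[XCL]:[VCA] = -1/4:5/18 = -9/10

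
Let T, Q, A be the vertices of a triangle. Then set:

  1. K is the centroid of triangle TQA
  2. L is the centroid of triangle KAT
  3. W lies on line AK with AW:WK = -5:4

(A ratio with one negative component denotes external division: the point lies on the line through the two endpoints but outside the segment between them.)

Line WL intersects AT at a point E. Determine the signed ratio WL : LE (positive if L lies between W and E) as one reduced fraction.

Choose coordinates T = (0, 0), Q = (1, 0), A = (0, 1).
1. K is the centroid of triangle TQA ⇒ K = (1/3, 1/3)
2. L is the centroid of triangle KAT ⇒ L = (1/9, 4/9)
3. W lies on line AK with AW:WK = -5:4 ⇒ W = (5/3, -7/3)
line WL meets AT at E = (0, 9/14)
L = W + t·(E−W) with t = 14/15, so WL:LE = 14/15:1/15

WL:LE = 14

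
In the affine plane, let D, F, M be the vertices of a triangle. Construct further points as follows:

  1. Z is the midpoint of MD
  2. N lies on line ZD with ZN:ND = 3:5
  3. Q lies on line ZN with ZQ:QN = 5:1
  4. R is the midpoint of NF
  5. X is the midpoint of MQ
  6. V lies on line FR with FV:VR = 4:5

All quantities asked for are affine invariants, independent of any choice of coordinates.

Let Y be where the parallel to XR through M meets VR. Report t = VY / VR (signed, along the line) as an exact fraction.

Set D = (0, 0), F = (1, 0), M = (0, 1); any affine frame gives the same invariant.
1. Z is the midpoint of MD ⇒ Z = (0, 1/2)
2. N lies on line ZD with ZN:ND = 3:5 ⇒ N = (0, 5/16)
3. Q lies on line ZN with ZQ:QN = 5:1 ⇒ Q = (0, 11/32)
4. R is the midpoint of NF ⇒ R = (1/2, 5/32)
5. X is the midpoint of MQ ⇒ X = (0, 43/64)
6. V lies on line FR with FV:VR = 4:5 ⇒ V = (7/9, 5/72)
through M parallel to XR: direction (1/2, -33/64); meets VR at Y = (22/23, 5/368)
Y = V + t·(R−V) with t = -74/115

t = -74/115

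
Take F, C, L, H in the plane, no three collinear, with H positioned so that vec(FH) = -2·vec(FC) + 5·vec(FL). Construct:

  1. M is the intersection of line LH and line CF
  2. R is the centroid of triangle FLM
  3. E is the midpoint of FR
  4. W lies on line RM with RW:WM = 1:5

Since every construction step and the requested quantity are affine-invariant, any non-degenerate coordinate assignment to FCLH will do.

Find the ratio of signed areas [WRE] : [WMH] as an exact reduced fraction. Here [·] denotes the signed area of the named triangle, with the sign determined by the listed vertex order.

Work in coordinates with F = (0, 0), C = (1, 0), L = (0, 1), H = (-2, 5).
1. M is the intersection of line LH and line CF ⇒ M = (1/2, 0)
2. R is the centroid of triangle FLM ⇒ R = (1/6, 1/3)
3. E is the midpoint of FR ⇒ E = (1/12, 1/6)
4. W lies on line RM with RW:WM = 1:5 ⇒ W = (2/9, 5/18)
2·[WRE] = 1/72, 2·[WMH] = 25/36
[WRE]:[WMH] = 1/72:25/36 = 1/50

[WRE]:[WMH] = 1/50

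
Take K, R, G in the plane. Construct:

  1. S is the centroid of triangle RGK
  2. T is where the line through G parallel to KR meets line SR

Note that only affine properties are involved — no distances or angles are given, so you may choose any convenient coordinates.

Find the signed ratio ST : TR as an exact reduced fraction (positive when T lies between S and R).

ST:TR = -2/3

Assign K = (0, 0), R = (1, 0), G = (0, 1) — the answer is frame-independent, so this choice is without loss of generality.
1. S is the centroid of triangle RGK ⇒ S = (1/3, 1/3)
2. T is where the line through G parallel to KR meets line SR ⇒ T = (-1, 1)
T = S + t·(R−S) with t = -2, so ST:TR = t:(1−t) = -2:3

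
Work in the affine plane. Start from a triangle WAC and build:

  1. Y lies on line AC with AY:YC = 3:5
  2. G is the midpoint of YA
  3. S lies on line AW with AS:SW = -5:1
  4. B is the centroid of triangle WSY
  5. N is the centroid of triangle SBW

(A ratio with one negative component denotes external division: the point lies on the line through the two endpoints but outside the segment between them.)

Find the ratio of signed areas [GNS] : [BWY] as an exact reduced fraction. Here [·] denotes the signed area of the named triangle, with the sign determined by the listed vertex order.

Choose coordinates W = (0, 0), A = (1, 0), C = (0, 1).
1. Y lies on line AC with AY:YC = 3:5 ⇒ Y = (5/8, 3/8)
2. G is the midpoint of YA ⇒ G = (13/16, 3/16)
3. S lies on line AW with AS:SW = -5:1 ⇒ S = (-1/4, 0)
4. B is the centroid of triangle WSY ⇒ B = (1/8, 1/8)
5. N is the centroid of triangle SBW ⇒ N = (-1/24, 1/24)
2·[GNS] = 1/192, 2·[BWY] = 1/32
[GNS]:[BWY] = 1/192:1/32 = 1/6

[GNS]:[BWY] = 1/6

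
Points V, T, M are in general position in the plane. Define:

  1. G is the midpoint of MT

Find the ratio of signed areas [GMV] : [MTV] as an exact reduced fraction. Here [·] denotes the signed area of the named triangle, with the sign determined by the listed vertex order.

Set V = (0, 0), T = (1, 0), M = (0, 1); any affine frame gives the same invariant.
1. G is the midpoint of MT ⇒ G = (1/2, 1/2)
2·[GMV] = 1/2, 2·[MTV] = -1
[GMV]:[MTV] = 1/2:-1 = -1/2

[GMV]:[MTV] = -1/2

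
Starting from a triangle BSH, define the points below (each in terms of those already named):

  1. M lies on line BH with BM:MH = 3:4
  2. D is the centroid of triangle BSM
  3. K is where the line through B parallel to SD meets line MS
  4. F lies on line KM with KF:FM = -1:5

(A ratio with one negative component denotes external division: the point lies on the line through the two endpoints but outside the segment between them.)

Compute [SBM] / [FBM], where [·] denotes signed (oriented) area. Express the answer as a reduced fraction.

Set B = (0, 0), S = (1, 0), H = (0, 1); any affine frame gives the same invariant.
1. M lies on line BH with BM:MH = 3:4 ⇒ M = (0, 3/7)
2. D is the centroid of triangle BSM ⇒ D = (1/3, 1/7)
3. K is where the line through B parallel to SD meets line MS ⇒ K = (2, -3/7)
4. F lies on line KM with KF:FM = -1:5 ⇒ F = (5/2, -9/14)
2·[SBM] = -3/7, 2·[FBM] = -15/14
[SBM]:[FBM] = -3/7:-15/14 = 2/5

[SBM]:[FBM] = 2/5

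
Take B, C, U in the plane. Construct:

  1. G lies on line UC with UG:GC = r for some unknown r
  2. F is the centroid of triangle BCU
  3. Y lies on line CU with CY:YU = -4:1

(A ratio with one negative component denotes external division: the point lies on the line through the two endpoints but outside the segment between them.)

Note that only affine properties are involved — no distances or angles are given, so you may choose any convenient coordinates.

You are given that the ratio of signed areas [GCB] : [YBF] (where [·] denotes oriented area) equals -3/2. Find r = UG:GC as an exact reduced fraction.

r = 1/5

Set B = (0, 0), C = (1, 0), U = (0, 1); any affine frame gives the same invariant.
1. With UG:GC = r, write λ = r/(r+1) so G = U + λ·(C−U); G is affine-linear in λ
2. F is the centroid of triangle BCU ⇒ F = (1/3, 1/3)
3. Y lies on line CU with CY:YU = -4:1 ⇒ Y = (-1/3, 4/3)
Every point depending on G is an affine combination of G and λ-independent points, so each such coordinate is linear in λ; the λ² term in each signed area is a multiple of (C−U)×(C−U) = 0, so 2·[GCB] and 2·[YBF] are each linear in λ. Evaluating at λ=0 and λ=1:
  2·[GCB] = λ − 1,   2·[YBF] = 5/9
So [GCB]:[YBF] = (λ − 1) / (5/9). Setting this equal to -3/2:
  λ − 1 = -3/2·(5/9)  ⇒  λ = 1/6
Then r = λ/(1−λ) = (1/6)/(5/6) = 1/5. Check: with r = 1/5, G = (1/6, 5/6) and [GCB]:[YBF] = -3/2 as required.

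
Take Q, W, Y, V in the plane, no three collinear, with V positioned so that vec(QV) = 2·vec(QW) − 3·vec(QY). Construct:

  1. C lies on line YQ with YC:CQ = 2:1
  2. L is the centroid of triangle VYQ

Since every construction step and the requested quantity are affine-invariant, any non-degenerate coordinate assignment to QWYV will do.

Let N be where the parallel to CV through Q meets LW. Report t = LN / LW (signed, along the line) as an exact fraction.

t = -4/11

Assign Q = (0, 0), W = (1, 0), Y = (0, 1), V = (2, -3) — the answer is frame-independent, so this choice is without loss of generality.
1. C lies on line YQ with YC:CQ = 2:1 ⇒ C = (0, 1/3)
2. L is the centroid of triangle VYQ ⇒ L = (2/3, -2/3)
through Q parallel to CV: direction (2, -10/3); meets LW at N = (6/11, -10/11)
N = L + t·(W−L) with t = -4/11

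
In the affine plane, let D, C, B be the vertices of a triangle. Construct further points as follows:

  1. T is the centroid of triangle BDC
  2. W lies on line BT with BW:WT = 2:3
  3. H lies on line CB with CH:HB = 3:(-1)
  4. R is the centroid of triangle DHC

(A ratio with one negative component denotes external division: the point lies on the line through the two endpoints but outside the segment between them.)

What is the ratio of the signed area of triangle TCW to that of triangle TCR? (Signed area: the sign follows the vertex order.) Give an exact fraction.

[TCW]:[TCR] = 18/5

Set D = (0, 0), C = (1, 0), B = (0, 1); any affine frame gives the same invariant.
1. T is the centroid of triangle BDC ⇒ T = (1/3, 1/3)
2. W lies on line BT with BW:WT = 2:3 ⇒ W = (2/15, 11/15)
3. H lies on line CB with CH:HB = 3:(-1) ⇒ H = (-1/2, 3/2)
4. R is the centroid of triangle DHC ⇒ R = (1/6, 1/2)
2·[TCW] = 1/5, 2·[TCR] = 1/18
[TCW]:[TCR] = 1/5:1/18 = 18/5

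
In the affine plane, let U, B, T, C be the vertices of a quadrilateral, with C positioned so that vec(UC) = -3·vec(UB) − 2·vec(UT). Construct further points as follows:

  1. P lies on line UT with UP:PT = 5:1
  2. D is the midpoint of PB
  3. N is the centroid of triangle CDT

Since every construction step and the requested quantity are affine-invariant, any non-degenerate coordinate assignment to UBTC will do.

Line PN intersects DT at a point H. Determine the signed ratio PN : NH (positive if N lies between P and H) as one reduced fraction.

PN:NH = -12/13

Set U = (0, 0), B = (1, 0), T = (0, 1), C = (-3, -2); any affine frame gives the same invariant.
1. P lies on line UT with UP:PT = 5:1 ⇒ P = (0, 5/6)
2. D is the midpoint of PB ⇒ D = (1/2, 5/12)
3. N is the centroid of triangle CDT ⇒ N = (-5/6, -7/36)
line PN meets DT at H = (5/72, 397/432)
N = P + t·(H−P) with t = -12, so PN:NH = -12:13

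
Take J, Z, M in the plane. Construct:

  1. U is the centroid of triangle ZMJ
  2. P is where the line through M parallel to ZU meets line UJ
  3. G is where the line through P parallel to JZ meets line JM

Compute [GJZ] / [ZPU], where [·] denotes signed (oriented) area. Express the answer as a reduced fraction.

[GJZ]:[ZPU] = 2

Work in coordinates with J = (0, 0), Z = (1, 0), M = (0, 1).
1. U is the centroid of triangle ZMJ ⇒ U = (1/3, 1/3)
2. P is where the line through M parallel to ZU meets line UJ ⇒ P = (2/3, 2/3)
3. G is where the line through P parallel to JZ meets line JM ⇒ G = (0, 2/3)
2·[GJZ] = 2/3, 2·[ZPU] = 1/3
[GJZ]:[ZPU] = 2/3:1/3 = 2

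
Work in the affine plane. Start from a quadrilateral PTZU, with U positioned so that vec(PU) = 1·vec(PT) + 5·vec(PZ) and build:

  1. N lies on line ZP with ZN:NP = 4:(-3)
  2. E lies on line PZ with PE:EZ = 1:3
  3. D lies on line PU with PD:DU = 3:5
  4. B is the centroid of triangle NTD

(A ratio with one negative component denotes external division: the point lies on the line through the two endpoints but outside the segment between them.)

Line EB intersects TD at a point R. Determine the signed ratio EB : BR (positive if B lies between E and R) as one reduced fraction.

Set P = (0, 0), T = (1, 0), Z = (0, 1), U = (1, 5); any affine frame gives the same invariant.
1. N lies on line ZP with ZN:NP = 4:(-3) ⇒ N = (0, -3)
2. E lies on line PZ with PE:EZ = 1:3 ⇒ E = (0, 1/4)
3. D lies on line PU with PD:DU = 3:5 ⇒ D = (3/8, 15/8)
4. B is the centroid of triangle NTD ⇒ B = (11/24, -3/8)
line EB meets TD at R = (121/72, -49/24)
B = E + t·(R−E) with t = 3/11, so EB:BR = 3/11:8/11

EB:BR = 3/8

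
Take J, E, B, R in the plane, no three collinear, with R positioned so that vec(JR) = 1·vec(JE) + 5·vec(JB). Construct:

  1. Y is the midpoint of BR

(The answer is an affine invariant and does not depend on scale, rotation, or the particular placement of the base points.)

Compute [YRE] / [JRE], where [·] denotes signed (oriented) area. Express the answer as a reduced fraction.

Choose coordinates J = (0, 0), E = (1, 0), B = (0, 1), R = (1, 5).
1. Y is the midpoint of BR ⇒ Y = (1/2, 3)
2·[YRE] = -5/2, 2·[JRE] = -5
[YRE]:[JRE] = -5/2:-5 = 1/2

[YRE]:[JRE] = 1/2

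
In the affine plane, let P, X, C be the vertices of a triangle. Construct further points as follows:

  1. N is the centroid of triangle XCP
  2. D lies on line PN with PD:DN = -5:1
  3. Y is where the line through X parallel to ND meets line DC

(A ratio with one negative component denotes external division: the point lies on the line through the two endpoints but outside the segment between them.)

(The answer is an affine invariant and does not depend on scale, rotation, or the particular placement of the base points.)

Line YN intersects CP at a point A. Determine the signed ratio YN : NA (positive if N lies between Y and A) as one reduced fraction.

Set P = (0, 0), X = (1, 0), C = (0, 1); any affine frame gives the same invariant.
1. N is the centroid of triangle XCP ⇒ N = (1/3, 1/3)
2. D lies on line PN with PD:DN = -5:1 ⇒ D = (5/12, 5/12)
3. Y is where the line through X parallel to ND meets line DC ⇒ Y = (5/6, -1/6)
line YN meets CP at A = (0, 2/3)
N = Y + t·(A−Y) with t = 3/5, so YN:NA = 3/5:2/5

YN:NA = 3/2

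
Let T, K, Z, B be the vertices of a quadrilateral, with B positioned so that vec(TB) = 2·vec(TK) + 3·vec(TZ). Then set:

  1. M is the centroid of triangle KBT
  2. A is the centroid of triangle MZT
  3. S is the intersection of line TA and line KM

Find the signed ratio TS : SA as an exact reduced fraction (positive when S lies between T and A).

Set T = (0, 0), K = (1, 0), Z = (0, 1), B = (2, 3); any affine frame gives the same invariant.
1. M is the centroid of triangle KBT ⇒ M = (1, 1)
2. A is the centroid of triangle MZT ⇒ A = (1/3, 2/3)
3. S is the intersection of line TA and line KM ⇒ S = (1, 2)
S = T + t·(A−T) with t = 3, so TS:SA = t:(1−t) = 3:-2

TS:SA = -3/2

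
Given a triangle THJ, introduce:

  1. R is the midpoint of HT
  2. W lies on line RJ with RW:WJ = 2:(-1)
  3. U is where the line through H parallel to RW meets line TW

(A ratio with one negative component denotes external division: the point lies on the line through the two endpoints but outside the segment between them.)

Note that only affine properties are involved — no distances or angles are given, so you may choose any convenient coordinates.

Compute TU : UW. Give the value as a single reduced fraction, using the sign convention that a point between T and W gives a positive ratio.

TU:UW = -2

Work in coordinates with T = (0, 0), H = (1, 0), J = (0, 1).
1. R is the midpoint of HT ⇒ R = (1/2, 0)
2. W lies on line RJ with RW:WJ = 2:(-1) ⇒ W = (-1/2, 2)
3. U is where the line through H parallel to RW meets line TW ⇒ U = (-1, 4)
U = T + t·(W−T) with t = 2, so TU:UW = t:(1−t) = 2:-1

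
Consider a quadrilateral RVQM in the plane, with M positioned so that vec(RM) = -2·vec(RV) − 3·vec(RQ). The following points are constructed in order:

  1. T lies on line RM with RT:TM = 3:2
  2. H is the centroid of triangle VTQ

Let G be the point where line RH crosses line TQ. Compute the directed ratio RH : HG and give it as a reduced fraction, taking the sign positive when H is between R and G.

Assign R = (0, 0), V = (1, 0), Q = (0, 1), M = (-2, -3) — the answer is frame-independent, so this choice is without loss of generality.
1. T lies on line RM with RT:TM = 3:2 ⇒ T = (-6/5, -9/5)
2. H is the centroid of triangle VTQ ⇒ H = (-1/15, -4/15)
line RH meets TQ at G = (3/5, 12/5)
H = R + t·(G−R) with t = -1/9, so RH:HG = -1/9:10/9

RH:HG = -1/10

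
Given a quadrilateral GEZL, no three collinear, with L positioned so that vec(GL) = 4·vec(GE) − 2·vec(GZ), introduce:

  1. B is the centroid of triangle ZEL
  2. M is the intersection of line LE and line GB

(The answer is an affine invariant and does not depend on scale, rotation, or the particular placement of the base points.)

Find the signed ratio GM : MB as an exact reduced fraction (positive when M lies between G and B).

Assign G = (0, 0), E = (1, 0), Z = (0, 1), L = (4, -2) — the answer is frame-independent, so this choice is without loss of generality.
1. B is the centroid of triangle ZEL ⇒ B = (5/3, -1/3)
2. M is the intersection of line LE and line GB ⇒ M = (10/7, -2/7)
M = G + t·(B−G) with t = 6/7, so GM:MB = t:(1−t) = 6/7:1/7

GM:MB = 6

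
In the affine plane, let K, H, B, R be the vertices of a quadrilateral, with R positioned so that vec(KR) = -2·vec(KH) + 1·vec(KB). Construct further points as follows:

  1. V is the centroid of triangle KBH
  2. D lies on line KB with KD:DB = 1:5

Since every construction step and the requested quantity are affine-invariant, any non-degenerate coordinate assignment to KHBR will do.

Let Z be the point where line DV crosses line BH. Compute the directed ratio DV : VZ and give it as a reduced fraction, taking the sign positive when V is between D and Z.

Set K = (0, 0), H = (1, 0), B = (0, 1), R = (-2, 1); any affine frame gives the same invariant.
1. V is the centroid of triangle KBH ⇒ V = (1/3, 1/3)
2. D lies on line KB with KD:DB = 1:5 ⇒ D = (0, 1/6)
line DV meets BH at Z = (5/9, 4/9)
V = D + t·(Z−D) with t = 3/5, so DV:VZ = 3/5:2/5

DV:VZ = 3/2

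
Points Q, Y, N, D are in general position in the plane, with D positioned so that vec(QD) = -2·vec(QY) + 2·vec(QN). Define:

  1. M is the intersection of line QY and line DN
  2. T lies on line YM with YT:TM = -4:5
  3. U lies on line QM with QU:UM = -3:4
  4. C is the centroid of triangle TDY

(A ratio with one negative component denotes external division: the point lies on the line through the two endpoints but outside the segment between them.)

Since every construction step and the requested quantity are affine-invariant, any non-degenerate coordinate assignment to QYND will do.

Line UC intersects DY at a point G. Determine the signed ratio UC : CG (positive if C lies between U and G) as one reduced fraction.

Set Q = (0, 0), Y = (1, 0), N = (0, 1), D = (-2, 2); any affine frame gives the same invariant.
1. M is the intersection of line QY and line DN ⇒ M = (2, 0)
2. T lies on line YM with YT:TM = -4:5 ⇒ T = (-3, 0)
3. U lies on line QM with QU:UM = -3:4 ⇒ U = (-6, 0)
4. C is the centroid of triangle TDY ⇒ C = (-4/3, 2/3)
line UC meets DY at G = (-4/17, 14/17)
C = U + t·(G−U) with t = 17/21, so UC:CG = 17/21:4/21

UC:CG = 17/4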